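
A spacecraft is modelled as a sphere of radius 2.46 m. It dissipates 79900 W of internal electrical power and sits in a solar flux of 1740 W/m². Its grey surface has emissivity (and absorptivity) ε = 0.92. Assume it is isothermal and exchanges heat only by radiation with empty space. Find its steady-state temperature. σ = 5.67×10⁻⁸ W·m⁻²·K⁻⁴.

T ≈ 408 K

At steady state, absorbed solar power + internal power = radiated power.
Absorbed: α·S·A_cross = 0.92·1740·19.01 = 30430 W (cross-section πr²).
Total input = 30430 + 79900 = 1.103×10⁵ W.
Radiated: εσ·A_surf·T⁴ with A_surf = 4πr² = 76.05 m².
T⁴ = 1.103×10⁵/(0.92·5.67×10⁻⁸·76.05) = 2.781×10¹⁰ K⁴.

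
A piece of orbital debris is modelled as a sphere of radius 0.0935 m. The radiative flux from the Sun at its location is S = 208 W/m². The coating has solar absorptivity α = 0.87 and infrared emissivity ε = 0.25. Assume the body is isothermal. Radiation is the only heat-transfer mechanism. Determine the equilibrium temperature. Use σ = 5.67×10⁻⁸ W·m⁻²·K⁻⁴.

At equilibrium, absorbed power = emitted power.
Absorbing cross-section = πr² = 0.02746 m²; emitting surface = 4πr² = 0.1099 m² (ratio 4).
αS·A_cross = εσ·A_surf·T⁴  ⇒  T⁴ = αS/(ε·4σ).
T⁴ = 0.870·208/(0.25·4·5.67×10⁻⁸) = 3.192×10⁹ K⁴.
T = (3.192×10⁹)^(1/4).

T ≈ 238 K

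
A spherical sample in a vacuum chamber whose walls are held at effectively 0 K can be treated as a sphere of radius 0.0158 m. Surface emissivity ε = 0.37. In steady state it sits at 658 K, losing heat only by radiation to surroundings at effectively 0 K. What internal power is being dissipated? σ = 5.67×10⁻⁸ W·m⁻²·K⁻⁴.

P ≈ 12.3 W

Steady state: P = εσA T⁴.
A = 4πr² = 0.003137 m²; T⁴ = (658)⁴ = 1.875×10¹¹ K⁴.
P = 0.37 × 5.67×10⁻⁸ × 0.003137 × 1.875×10¹¹.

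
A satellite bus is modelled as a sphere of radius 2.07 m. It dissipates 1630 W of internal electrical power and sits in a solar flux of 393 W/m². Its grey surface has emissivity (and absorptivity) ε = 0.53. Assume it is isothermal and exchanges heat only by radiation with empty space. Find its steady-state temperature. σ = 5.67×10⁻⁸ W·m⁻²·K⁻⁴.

T ≈ 229 K

At steady state, absorbed solar power + internal power = radiated power.
Absorbed: α·S·A_cross = 0.53·393·13.46 = 2804 W (cross-section πr²).
Total input = 2804 + 1630 = 4434 W.
Radiated: εσ·A_surf·T⁴ with A_surf = 4πr² = 53.85 m².
T⁴ = 4434/(0.53·5.67×10⁻⁸·53.85) = 2.740×10⁹ K⁴.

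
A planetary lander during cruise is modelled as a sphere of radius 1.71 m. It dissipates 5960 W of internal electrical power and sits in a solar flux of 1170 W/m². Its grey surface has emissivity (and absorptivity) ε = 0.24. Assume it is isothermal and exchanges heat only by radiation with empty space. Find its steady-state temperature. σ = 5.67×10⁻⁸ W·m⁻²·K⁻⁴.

T ≈ 362 K

At steady state, absorbed solar power + internal power = radiated power.
Absorbed: α·S·A_cross = 0.24·1170·9.186 = 2580 W (cross-section πr²).
Total input = 2580 + 5960 = 8540 W.
Radiated: εσ·A_surf·T⁴ with A_surf = 4πr² = 36.75 m².
T⁴ = 8540/(0.24·5.67×10⁻⁸·36.75) = 1.708×10¹⁰ K⁴.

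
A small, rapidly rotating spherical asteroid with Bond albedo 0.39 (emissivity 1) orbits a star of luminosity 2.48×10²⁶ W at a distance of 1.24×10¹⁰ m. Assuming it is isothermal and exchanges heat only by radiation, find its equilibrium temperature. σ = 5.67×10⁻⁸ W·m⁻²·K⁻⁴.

T ≈ 767 K

First find the stellar flux at distance d: S = L/(4πd²) = 2.48×10²⁶/(4π·(1.24×10¹⁰)²) = 1.284×10⁵ W/m².
For an isothermal sphere, absorbed (1−a)S·πr² = emitted σ·4πr²·T⁴, so T⁴ = (1−a)S/(4σ).
T⁴ = 0.610·1.284×10⁵/(4·5.67×10⁻⁸) = 3.452×10¹¹ K⁴.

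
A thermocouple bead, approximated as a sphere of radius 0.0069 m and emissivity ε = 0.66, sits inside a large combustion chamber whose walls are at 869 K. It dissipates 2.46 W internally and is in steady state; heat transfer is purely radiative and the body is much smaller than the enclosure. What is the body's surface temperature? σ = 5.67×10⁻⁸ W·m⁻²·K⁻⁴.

For a small grey body in a large enclosure, net radiated power = εσA(T⁴ − T_w⁴).
Steady state: P = εσA(T⁴ − T_w⁴) with A = 4πr² = 5.983×10⁻⁴ m².
T⁴ = P/(εσA) + T_w⁴ = 2.46/(0.66·5.67×10⁻⁸·5.983×10⁻⁴) + (869)⁴
    = 1.099×10¹¹ + 5.703×10¹¹ = 6.801×10¹¹ K⁴.

T ≈ 908 K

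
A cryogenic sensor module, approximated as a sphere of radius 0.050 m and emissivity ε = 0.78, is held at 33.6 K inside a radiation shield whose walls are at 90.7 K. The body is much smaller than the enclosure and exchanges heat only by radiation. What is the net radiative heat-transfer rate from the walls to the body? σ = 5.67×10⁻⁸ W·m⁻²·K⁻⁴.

For a small grey body in a large enclosure: P_net = εσA(T_body⁴ − T_wall⁴).
A = 4πr² = 0.03142 m²; T_body⁴ − T_wall⁴ = 1.275×10⁶ − 6.768×10⁷ = -6.640×10⁷ K⁴.
|P_net| = 0.78·5.67×10⁻⁸·0.03142·6.640×10⁷.

P_net ≈ 0.0923 W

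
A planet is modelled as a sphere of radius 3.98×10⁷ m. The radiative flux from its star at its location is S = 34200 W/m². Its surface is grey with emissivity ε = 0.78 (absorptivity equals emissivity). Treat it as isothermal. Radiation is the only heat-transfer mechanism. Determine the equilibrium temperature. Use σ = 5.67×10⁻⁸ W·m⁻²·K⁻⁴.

T ≈ 623 K

At equilibrium, absorbed power = emitted power.
Absorbing cross-section = πr² = 4.976×10¹⁵ m²; emitting surface = 4πr² = 1.991×10¹⁶ m² (ratio 4).
εS·A_cross = εσ·A_surf·T⁴  ⇒  T⁴ = S/(4σ)   (ε cancels).
T⁴ = 34200/(4·5.67×10⁻⁸) = 1.508×10¹¹ K⁴.
T = (1.508×10¹¹)^(1/4).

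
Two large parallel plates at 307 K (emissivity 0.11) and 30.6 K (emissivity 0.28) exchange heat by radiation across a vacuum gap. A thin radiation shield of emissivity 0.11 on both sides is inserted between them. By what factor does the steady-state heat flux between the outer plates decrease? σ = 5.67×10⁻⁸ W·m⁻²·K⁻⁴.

Without shield: q₀ = σΔ(T⁴)/(1/ε₁+1/ε₂−1) with denominator 11.66.
With shield the two gaps are in series; the resistances add: (1/ε₁+1/ε_s−1)+(1/ε_s+1/ε₂−1) = 17.18+11.66 = 28.84.
Heat-flux ratio q₀/q = 28.84/11.66.

factor ≈ 2.47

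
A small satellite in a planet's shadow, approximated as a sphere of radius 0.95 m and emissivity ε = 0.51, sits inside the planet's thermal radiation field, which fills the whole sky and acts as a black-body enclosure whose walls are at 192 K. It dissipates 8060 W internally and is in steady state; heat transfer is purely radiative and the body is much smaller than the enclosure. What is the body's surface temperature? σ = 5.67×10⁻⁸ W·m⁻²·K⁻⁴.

T ≈ 401 K

For a small grey body in a large enclosure, net radiated power = εσA(T⁴ − T_w⁴).
Steady state: P = εσA(T⁴ − T_w⁴) with A = 4πr² = 11.34 m².
T⁴ = P/(εσA) + T_w⁴ = 8060/(0.51·5.67×10⁻⁸·11.34) + (192)⁴
    = 2.458×10¹⁰ + 1.359×10⁹ = 2.594×10¹⁰ K⁴.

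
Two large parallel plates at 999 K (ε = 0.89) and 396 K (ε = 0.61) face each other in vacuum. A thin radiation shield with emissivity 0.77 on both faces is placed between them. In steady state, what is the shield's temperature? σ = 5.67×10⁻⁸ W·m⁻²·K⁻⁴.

In steady state the net flux on the hot side equals that on the cold side.
σ(T₁⁴−T_s⁴)/D₁ = σ(T_s⁴−T₂⁴)/D₂, with D₁ = 1/ε₁+1/ε_s−1 = 1.422, D₂ = 1/ε_s+1/ε₂−1 = 1.938.
Solve for T_s⁴: T_s⁴ = (D₂·T₁⁴ + D₁·T₂⁴)/(D₁+D₂) = 5.848×10¹¹ K⁴.

T_s ≈ 875 K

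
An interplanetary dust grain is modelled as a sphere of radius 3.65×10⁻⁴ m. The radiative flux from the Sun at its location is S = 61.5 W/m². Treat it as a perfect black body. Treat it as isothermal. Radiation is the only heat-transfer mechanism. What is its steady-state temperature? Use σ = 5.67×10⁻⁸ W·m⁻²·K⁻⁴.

T ≈ 128 K

At equilibrium, absorbed power = emitted power.
Absorbing cross-section = πr² = 4.185×10⁻⁷ m²; emitting surface = 4πr² = 1.674×10⁻⁶ m² (ratio 4).
S·A_cross = εσ·A_surf·T⁴  ⇒  T⁴ = S/(4σ).
T⁴ = 1.00·61.5/(4·5.67×10⁻⁸) = 2.712×10⁸ K⁴.
T = (2.712×10⁸)^(1/4).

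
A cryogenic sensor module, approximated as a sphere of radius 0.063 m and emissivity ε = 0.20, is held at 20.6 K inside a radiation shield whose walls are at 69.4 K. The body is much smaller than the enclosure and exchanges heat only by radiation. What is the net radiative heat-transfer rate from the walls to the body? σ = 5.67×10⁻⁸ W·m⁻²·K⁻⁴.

P_net ≈ 0.0130 W

For a small grey body in a large enclosure: P_net = εσA(T_body⁴ − T_wall⁴).
A = 4πr² = 0.04988 m²; T_body⁴ − T_wall⁴ = 1.801×10⁵ − 2.320×10⁷ = -2.302×10⁷ K⁴.
|P_net| = 0.20·5.67×10⁻⁸·0.04988·2.302×10⁷.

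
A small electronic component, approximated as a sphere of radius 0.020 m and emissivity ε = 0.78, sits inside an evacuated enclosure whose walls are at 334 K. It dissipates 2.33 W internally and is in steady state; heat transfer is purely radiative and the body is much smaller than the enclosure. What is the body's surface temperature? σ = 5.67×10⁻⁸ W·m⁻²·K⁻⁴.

For a small grey body in a large enclosure, net radiated power = εσA(T⁴ − T_w⁴).
Steady state: P = εσA(T⁴ − T_w⁴) with A = 4πr² = 0.005027 m².
T⁴ = P/(εσA) + T_w⁴ = 2.33/(0.78·5.67×10⁻⁸·0.005027) + (334)⁴
    = 1.048×10¹⁰ + 1.244×10¹⁰ = 2.293×10¹⁰ K⁴.

T ≈ 389 K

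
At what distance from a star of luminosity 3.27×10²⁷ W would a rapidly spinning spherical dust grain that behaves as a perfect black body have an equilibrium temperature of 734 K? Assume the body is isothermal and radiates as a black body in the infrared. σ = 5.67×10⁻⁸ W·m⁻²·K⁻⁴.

d ≈ 6.29×10¹⁰ m

For an isothermal black-emitting sphere, (1−a)S·πr² = σ·4πr²·T⁴ ⇒ S = 4σT⁴/(1−a).
S = 4·5.67×10⁻⁸·(734)⁴/1.00 = 65830 W/m².
Flux falls as S = L/(4πd²), so d = √(L/(4πS)) = √(3.27×10²⁷/(4π·65830)).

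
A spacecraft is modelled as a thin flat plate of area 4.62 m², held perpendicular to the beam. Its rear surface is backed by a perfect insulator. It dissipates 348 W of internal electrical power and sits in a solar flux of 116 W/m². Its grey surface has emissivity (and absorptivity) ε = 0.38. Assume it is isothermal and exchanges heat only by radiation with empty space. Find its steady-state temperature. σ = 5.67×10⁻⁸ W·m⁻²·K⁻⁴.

T ≈ 273 K

At steady state, absorbed solar power + internal power = radiated power.
Absorbed: α·S·A_cross = 0.38·116·4.620 = 203.6 W (cross-section A).
Total input = 203.6 + 348 = 551.6 W.
Radiated: εσ·A_surf·T⁴ with A_surf = A = 4.620 m².
T⁴ = 551.6/(0.38·5.67×10⁻⁸·4.620) = 5.542×10⁹ K⁴.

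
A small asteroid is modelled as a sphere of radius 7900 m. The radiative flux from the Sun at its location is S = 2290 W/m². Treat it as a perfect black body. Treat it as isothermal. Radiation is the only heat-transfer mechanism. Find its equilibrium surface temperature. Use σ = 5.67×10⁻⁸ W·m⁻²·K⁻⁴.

T ≈ 317 K

At equilibrium, absorbed power = emitted power.
Absorbing cross-section = πr² = 1.961×10⁸ m²; emitting surface = 4πr² = 7.843×10⁸ m² (ratio 4).
S·A_cross = εσ·A_surf·T⁴  ⇒  T⁴ = S/(4σ).
T⁴ = 1.00·2290/(4·5.67×10⁻⁸) = 1.010×10¹⁰ K⁴.
T = (1.010×10¹⁰)^(1/4).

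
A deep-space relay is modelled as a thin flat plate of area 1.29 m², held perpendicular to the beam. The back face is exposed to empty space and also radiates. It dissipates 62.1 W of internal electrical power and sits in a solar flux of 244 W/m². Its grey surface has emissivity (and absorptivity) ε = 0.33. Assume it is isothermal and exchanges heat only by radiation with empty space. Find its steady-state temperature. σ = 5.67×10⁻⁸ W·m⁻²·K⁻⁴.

T ≈ 242 K

At steady state, absorbed solar power + internal power = radiated power.
Absorbed: α·S·A_cross = 0.33·244·1.290 = 103.9 W (cross-section A).
Total input = 103.9 + 62.1 = 166.0 W.
Radiated: εσ·A_surf·T⁴ with A_surf = 2A = 2.580 m².
T⁴ = 166.0/(0.33·5.67×10⁻⁸·2.580) = 3.438×10⁹ K⁴.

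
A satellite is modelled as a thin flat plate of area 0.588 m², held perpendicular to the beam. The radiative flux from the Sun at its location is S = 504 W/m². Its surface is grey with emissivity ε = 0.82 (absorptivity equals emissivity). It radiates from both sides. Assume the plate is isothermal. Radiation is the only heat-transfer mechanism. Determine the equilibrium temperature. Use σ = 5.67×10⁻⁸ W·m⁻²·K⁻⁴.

T ≈ 258 K

At equilibrium, absorbed power = emitted power.
Absorbing cross-section = A = 0.5880 m²; emitting surface = 2A = 1.176 m² (ratio 2).
εS·A_cross = εσ·A_surf·T⁴  ⇒  T⁴ = S/(2σ)   (ε cancels).
T⁴ = 504/(2·5.67×10⁻⁸) = 4.444×10⁹ K⁴.
T = (4.444×10⁹)^(1/4).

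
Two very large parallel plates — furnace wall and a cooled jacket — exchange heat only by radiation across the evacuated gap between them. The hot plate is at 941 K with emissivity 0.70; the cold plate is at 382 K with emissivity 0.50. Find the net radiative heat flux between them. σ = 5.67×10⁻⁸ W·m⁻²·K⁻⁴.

For two infinite grey parallel plates, q = σ(T₁⁴ − T₂⁴)/(1/ε₁ + 1/ε₂ − 1).
T₁⁴ − T₂⁴ = 7.841×10¹¹ − 2.129×10¹⁰ = 7.628×10¹¹ K⁴.
1/ε₁ + 1/ε₂ − 1 = 1.429 + 2.000 − 1 = 2.429.
q = 5.67×10⁻⁸ × 7.628×10¹¹ / 2.429.

q ≈ 17800 W/m²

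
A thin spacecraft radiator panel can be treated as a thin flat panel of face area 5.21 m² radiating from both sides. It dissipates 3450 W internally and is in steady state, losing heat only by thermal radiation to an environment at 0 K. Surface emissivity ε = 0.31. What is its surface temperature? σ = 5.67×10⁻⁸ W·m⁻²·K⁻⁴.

T ≈ 370 K

Steady state: internal power = radiated power, P = εσA T⁴.
Radiating area A = 2·5.21 = 10.42 m².
T⁴ = P/(εσA) = 3450/(0.31·5.67×10⁻⁸·10.42) = 1.884×10¹⁰ K⁴.
T = (1.884×10¹⁰)^(1/4).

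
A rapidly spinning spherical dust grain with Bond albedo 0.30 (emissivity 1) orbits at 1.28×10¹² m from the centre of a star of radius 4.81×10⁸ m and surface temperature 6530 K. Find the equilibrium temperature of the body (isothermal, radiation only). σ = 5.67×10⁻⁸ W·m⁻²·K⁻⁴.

T ≈ 81.9 K

The star's surface emits σT_*⁴; at distance d the flux is S = σT_*⁴(R_*/d)².
S = 5.67×10⁻⁸·(6530)⁴·(4.81×10⁸/1.28×10¹²)² = 14.56 W/m².
For an isothermal sphere T⁴ = (1−a)S/(4σ) = 4.493×10⁷ K⁴.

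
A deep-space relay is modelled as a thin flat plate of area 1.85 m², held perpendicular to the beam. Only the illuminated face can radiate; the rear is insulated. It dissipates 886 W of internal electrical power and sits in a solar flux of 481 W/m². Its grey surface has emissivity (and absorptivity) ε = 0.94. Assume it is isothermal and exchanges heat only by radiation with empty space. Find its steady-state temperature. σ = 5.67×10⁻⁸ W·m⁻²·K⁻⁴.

At steady state, absorbed solar power + internal power = radiated power.
Absorbed: α·S·A_cross = 0.94·481·1.850 = 836.5 W (cross-section A).
Total input = 836.5 + 886 = 1722 W.
Radiated: εσ·A_surf·T⁴ with A_surf = A = 1.850 m².
T⁴ = 1722/(0.94·5.67×10⁻⁸·1.850) = 1.747×10¹⁰ K⁴.

T ≈ 364 K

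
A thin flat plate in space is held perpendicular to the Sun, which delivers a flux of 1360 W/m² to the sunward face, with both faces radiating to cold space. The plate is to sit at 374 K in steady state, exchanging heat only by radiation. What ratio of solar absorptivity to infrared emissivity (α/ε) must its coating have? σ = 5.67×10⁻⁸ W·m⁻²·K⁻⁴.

Balance: αS·A = εσ·2A·T⁴ ⇒ α/ε = 2σT⁴/S.
α/ε = 2·5.67×10⁻⁸·(374)⁴/1360 = 2·5.67×10⁻⁸·1.957×10¹⁰/1360.

α/ε ≈ 1.63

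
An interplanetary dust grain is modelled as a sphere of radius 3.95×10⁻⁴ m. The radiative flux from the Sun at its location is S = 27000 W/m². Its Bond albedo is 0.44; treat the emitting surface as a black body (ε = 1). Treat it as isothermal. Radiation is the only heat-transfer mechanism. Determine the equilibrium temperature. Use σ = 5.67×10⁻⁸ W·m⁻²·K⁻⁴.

T ≈ 508 K

At equilibrium, absorbed power = emitted power.
Absorbing cross-section = πr² = 4.902×10⁻⁷ m²; emitting surface = 4πr² = 1.961×10⁻⁶ m² (ratio 4).
(1−a)S·A_cross = εσ·A_surf·T⁴  ⇒  T⁴ = (1−a)S/(4σ).
T⁴ = 0.560·27000/(4·5.67×10⁻⁸) = 6.667×10¹⁰ K⁴.
T = (6.667×10¹⁰)^(1/4).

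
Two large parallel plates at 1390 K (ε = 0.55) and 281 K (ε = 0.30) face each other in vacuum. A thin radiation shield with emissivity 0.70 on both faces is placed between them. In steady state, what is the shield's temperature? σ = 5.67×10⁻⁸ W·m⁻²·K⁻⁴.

In steady state the net flux on the hot side equals that on the cold side.
σ(T₁⁴−T_s⁴)/D₁ = σ(T_s⁴−T₂⁴)/D₂, with D₁ = 1/ε₁+1/ε_s−1 = 2.247, D₂ = 1/ε_s+1/ε₂−1 = 3.762.
Solve for T_s⁴: T_s⁴ = (D₂·T₁⁴ + D₁·T₂⁴)/(D₁+D₂) = 2.339×10¹² K⁴.

T_s ≈ 1240 K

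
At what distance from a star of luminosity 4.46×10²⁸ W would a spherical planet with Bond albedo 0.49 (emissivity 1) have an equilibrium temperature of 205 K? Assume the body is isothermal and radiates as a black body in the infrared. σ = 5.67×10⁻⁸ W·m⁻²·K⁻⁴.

d ≈ 2.13×10¹² m

For an isothermal black-emitting sphere, (1−a)S·πr² = σ·4πr²·T⁴ ⇒ S = 4σT⁴/(1−a).
S = 4·5.67×10⁻⁸·(205)⁴/0.510 = 785.4 W/m².
Flux falls as S = L/(4πd²), so d = √(L/(4πS)) = √(4.46×10²⁸/(4π·785.4)).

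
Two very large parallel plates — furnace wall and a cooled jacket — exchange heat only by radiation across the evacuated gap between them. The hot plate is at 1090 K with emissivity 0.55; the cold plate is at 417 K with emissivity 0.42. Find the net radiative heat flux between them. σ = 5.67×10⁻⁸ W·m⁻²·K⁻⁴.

q ≈ 24500 W/m²

For two infinite grey parallel plates, q = σ(T₁⁴ − T₂⁴)/(1/ε₁ + 1/ε₂ − 1).
T₁⁴ − T₂⁴ = 1.412×10¹² − 3.024×10¹⁰ = 1.381×10¹² K⁴.
1/ε₁ + 1/ε₂ − 1 = 1.818 + 2.381 − 1 = 3.199.
q = 5.67×10⁻⁸ × 1.381×10¹² / 3.199.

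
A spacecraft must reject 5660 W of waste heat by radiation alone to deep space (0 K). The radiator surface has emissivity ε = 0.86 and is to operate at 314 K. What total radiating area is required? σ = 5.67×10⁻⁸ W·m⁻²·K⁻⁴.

P = εσA T⁴ ⇒ A = P/(εσT⁴).
T⁴ = 9.721×10⁹ K⁴.
A = 5660/(0.86 × 5.67×10⁻⁸ × 9.721×10⁹).

A ≈ 11.9 m²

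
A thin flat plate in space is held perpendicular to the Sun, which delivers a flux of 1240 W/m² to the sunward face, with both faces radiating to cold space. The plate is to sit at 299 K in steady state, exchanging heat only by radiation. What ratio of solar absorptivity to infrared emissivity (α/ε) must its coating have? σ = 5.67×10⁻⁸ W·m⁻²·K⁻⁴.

α/ε ≈ 0.731

Balance: αS·A = εσ·2A·T⁴ ⇒ α/ε = 2σT⁴/S.
α/ε = 2·5.67×10⁻⁸·(299)⁴/1240 = 2·5.67×10⁻⁸·7.993×10⁹/1240.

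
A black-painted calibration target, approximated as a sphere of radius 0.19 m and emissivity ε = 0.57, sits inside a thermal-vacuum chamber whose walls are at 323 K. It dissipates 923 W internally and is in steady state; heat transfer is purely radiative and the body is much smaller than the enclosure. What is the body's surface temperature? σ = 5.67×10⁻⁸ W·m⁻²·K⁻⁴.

For a small grey body in a large enclosure, net radiated power = εσA(T⁴ − T_w⁴).
Steady state: P = εσA(T⁴ − T_w⁴) with A = 4πr² = 0.4536 m².
T⁴ = P/(εσA) + T_w⁴ = 923/(0.57·5.67×10⁻⁸·0.4536) + (323)⁴
    = 6.295×10¹⁰ + 1.088×10¹⁰ = 7.384×10¹⁰ K⁴.

T ≈ 521 K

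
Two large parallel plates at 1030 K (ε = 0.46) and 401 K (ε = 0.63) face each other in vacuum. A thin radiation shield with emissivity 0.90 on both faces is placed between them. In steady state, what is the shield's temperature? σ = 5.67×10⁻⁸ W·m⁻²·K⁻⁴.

T_s ≈ 839 K

In steady state the net flux on the hot side equals that on the cold side.
σ(T₁⁴−T_s⁴)/D₁ = σ(T_s⁴−T₂⁴)/D₂, with D₁ = 1/ε₁+1/ε_s−1 = 2.285, D₂ = 1/ε_s+1/ε₂−1 = 1.698.
Solve for T_s⁴: T_s⁴ = (D₂·T₁⁴ + D₁·T₂⁴)/(D₁+D₂) = 4.947×10¹¹ K⁴.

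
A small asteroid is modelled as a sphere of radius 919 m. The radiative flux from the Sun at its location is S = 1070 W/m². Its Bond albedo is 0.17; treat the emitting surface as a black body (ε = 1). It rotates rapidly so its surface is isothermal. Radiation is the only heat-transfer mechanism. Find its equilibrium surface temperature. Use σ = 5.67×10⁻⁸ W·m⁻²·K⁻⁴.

At equilibrium, absorbed power = emitted power.
Absorbing cross-section = πr² = 2.653×10⁶ m²; emitting surface = 4πr² = 1.061×10⁷ m² (ratio 4).
(1−a)S·A_cross = εσ·A_surf·T⁴  ⇒  T⁴ = (1−a)S/(4σ).
T⁴ = 0.830·1070/(4·5.67×10⁻⁸) = 3.916×10⁹ K⁴.
T = (3.916×10⁹)^(1/4).

T ≈ 250 K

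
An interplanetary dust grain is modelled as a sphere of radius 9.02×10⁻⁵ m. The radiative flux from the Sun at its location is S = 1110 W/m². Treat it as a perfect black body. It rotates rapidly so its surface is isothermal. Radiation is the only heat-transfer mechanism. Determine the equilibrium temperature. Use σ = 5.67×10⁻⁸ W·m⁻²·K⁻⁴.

T ≈ 264 K

At equilibrium, absorbed power = emitted power.
Absorbing cross-section = πr² = 2.556×10⁻⁸ m²; emitting surface = 4πr² = 1.022×10⁻⁷ m² (ratio 4).
S·A_cross = εσ·A_surf·T⁴  ⇒  T⁴ = S/(4σ).
T⁴ = 1.00·1110/(4·5.67×10⁻⁸) = 4.894×10⁹ K⁴.
T = (4.894×10⁹)^(1/4).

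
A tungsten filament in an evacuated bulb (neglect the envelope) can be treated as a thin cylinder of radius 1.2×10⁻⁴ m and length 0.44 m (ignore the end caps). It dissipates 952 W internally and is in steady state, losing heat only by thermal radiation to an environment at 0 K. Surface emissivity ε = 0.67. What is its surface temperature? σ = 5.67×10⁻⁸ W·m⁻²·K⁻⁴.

T ≈ 2950 K

Steady state: internal power = radiated power, P = εσA T⁴.
Radiating area A = 2πrL = 3.318×10⁻⁴ m².
T⁴ = P/(εσA) = 952/(0.67·5.67×10⁻⁸·3.318×10⁻⁴) = 7.554×10¹³ K⁴.
T = (7.554×10¹³)^(1/4).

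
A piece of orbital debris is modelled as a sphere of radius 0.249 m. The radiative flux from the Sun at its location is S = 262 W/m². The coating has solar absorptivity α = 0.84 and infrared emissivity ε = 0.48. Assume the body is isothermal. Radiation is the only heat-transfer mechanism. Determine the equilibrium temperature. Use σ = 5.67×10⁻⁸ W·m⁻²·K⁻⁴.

T ≈ 212 K

At equilibrium, absorbed power = emitted power.
Absorbing cross-section = πr² = 0.1948 m²; emitting surface = 4πr² = 0.7791 m² (ratio 4).
αS·A_cross = εσ·A_surf·T⁴  ⇒  T⁴ = αS/(ε·4σ).
T⁴ = 0.840·262/(0.48·4·5.67×10⁻⁸) = 2.022×10⁹ K⁴.
T = (2.022×10⁹)^(1/4).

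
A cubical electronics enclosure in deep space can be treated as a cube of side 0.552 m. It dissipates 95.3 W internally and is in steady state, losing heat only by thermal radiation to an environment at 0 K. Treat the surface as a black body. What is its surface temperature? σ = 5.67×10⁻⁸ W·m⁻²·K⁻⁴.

Steady state: internal power = radiated power, P = εσA T⁴.
Radiating area A = 6L² = 1.828 m².
T⁴ = P/(εσA) = 95.3/(1.0·5.67×10⁻⁸·1.828) = 9.193×10⁸ K⁴.
T = (9.193×10⁸)^(1/4).

T ≈ 174 K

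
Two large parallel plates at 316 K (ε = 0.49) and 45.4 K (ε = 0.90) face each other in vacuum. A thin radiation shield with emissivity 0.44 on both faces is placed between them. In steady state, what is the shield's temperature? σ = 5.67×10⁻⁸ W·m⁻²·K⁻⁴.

T_s ≈ 254 K

In steady state the net flux on the hot side equals that on the cold side.
σ(T₁⁴−T_s⁴)/D₁ = σ(T_s⁴−T₂⁴)/D₂, with D₁ = 1/ε₁+1/ε_s−1 = 3.314, D₂ = 1/ε_s+1/ε₂−1 = 2.384.
Solve for T_s⁴: T_s⁴ = (D₂·T₁⁴ + D₁·T₂⁴)/(D₁+D₂) = 4.175×10⁹ K⁴.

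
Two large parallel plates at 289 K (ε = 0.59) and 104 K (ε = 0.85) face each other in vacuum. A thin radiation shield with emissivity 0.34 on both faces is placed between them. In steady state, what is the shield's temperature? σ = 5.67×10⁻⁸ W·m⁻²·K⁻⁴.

In steady state the net flux on the hot side equals that on the cold side.
σ(T₁⁴−T_s⁴)/D₁ = σ(T_s⁴−T₂⁴)/D₂, with D₁ = 1/ε₁+1/ε_s−1 = 3.636, D₂ = 1/ε_s+1/ε₂−1 = 3.118.
Solve for T_s⁴: T_s⁴ = (D₂·T₁⁴ + D₁·T₂⁴)/(D₁+D₂) = 3.283×10⁹ K⁴.

T_s ≈ 239 K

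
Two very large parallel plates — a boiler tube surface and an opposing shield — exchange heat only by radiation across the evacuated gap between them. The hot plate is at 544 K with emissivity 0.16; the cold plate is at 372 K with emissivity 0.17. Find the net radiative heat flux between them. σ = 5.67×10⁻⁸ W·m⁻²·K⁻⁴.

For two infinite grey parallel plates, q = σ(T₁⁴ − T₂⁴)/(1/ε₁ + 1/ε₂ − 1).
T₁⁴ − T₂⁴ = 8.758×10¹⁰ − 1.915×10¹⁰ = 6.843×10¹⁰ K⁴.
1/ε₁ + 1/ε₂ − 1 = 6.250 + 5.882 − 1 = 11.13.
q = 5.67×10⁻⁸ × 6.843×10¹⁰ / 11.13.

q ≈ 349 W/m²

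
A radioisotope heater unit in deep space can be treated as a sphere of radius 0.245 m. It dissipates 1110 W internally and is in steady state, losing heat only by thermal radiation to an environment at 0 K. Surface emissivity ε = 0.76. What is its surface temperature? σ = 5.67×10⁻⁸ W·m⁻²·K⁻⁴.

T ≈ 430 K

Steady state: internal power = radiated power, P = εσA T⁴.
Radiating area A = 4πr² = 0.7543 m².
T⁴ = P/(εσA) = 1110/(0.76·5.67×10⁻⁸·0.7543) = 3.415×10¹⁰ K⁴.
T = (3.415×10¹⁰)^(1/4).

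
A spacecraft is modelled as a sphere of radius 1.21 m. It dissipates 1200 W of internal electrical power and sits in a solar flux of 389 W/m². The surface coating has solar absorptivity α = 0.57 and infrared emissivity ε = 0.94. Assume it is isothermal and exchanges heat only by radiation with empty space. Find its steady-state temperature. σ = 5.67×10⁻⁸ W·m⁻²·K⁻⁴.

At steady state, absorbed solar power + internal power = radiated power.
Absorbed: α·S·A_cross = 0.57·389·4.600 = 1020 W (cross-section πr²).
Total input = 1020 + 1200 = 2220 W.
Radiated: εσ·A_surf·T⁴ with A_surf = 4πr² = 18.40 m².
T⁴ = 2220/(0.94·5.67×10⁻⁸·18.40) = 2.264×10⁹ K⁴.

T ≈ 218 K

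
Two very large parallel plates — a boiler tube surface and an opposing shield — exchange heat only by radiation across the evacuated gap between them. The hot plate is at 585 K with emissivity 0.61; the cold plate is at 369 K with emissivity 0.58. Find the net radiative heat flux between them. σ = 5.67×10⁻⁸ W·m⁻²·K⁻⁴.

q ≈ 2360 W/m²

For two infinite grey parallel plates, q = σ(T₁⁴ − T₂⁴)/(1/ε₁ + 1/ε₂ − 1).
T₁⁴ − T₂⁴ = 1.171×10¹¹ − 1.854×10¹⁰ = 9.858×10¹⁰ K⁴.
1/ε₁ + 1/ε₂ − 1 = 1.639 + 1.724 − 1 = 2.363.
q = 5.67×10⁻⁸ × 9.858×10¹⁰ / 2.363.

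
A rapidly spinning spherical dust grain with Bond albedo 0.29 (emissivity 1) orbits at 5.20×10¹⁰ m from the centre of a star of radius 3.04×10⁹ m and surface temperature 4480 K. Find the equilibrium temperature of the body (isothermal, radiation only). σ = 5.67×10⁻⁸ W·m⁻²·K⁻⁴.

T ≈ 703 K

The star's surface emits σT_*⁴; at distance d the flux is S = σT_*⁴(R_*/d)².
S = 5.67×10⁻⁸·(4480)⁴·(3.04×10⁹/5.20×10¹⁰)² = 78060 W/m².
For an isothermal sphere T⁴ = (1−a)S/(4σ) = 2.444×10¹¹ K⁴.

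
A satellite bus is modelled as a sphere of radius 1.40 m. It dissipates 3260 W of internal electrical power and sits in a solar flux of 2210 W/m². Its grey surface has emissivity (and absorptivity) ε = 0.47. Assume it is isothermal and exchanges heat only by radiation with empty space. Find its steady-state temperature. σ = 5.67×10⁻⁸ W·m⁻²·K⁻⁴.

T ≈ 348 K

At steady state, absorbed solar power + internal power = radiated power.
Absorbed: α·S·A_cross = 0.47·2210·6.158 = 6396 W (cross-section πr²).
Total input = 6396 + 3260 = 9656 W.
Radiated: εσ·A_surf·T⁴ with A_surf = 4πr² = 24.63 m².
T⁴ = 9656/(0.47·5.67×10⁻⁸·24.63) = 1.471×10¹⁰ K⁴.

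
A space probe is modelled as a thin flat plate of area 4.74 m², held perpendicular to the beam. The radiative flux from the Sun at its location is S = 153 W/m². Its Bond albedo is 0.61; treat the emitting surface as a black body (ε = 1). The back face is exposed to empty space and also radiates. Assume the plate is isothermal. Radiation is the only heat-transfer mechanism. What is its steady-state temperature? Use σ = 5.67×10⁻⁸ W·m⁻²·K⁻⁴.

At equilibrium, absorbed power = emitted power.
Absorbing cross-section = A = 4.740 m²; emitting surface = 2A = 9.480 m² (ratio 2).
(1−a)S·A_cross = εσ·A_surf·T⁴  ⇒  T⁴ = (1−a)S/(2σ).
T⁴ = 0.390·153/(2·5.67×10⁻⁸) = 5.262×10⁸ K⁴.
T = (5.262×10⁸)^(1/4).

T ≈ 151 K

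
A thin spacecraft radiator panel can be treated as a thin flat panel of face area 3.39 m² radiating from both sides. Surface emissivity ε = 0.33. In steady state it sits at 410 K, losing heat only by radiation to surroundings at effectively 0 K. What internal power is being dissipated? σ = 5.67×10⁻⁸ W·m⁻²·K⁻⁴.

Steady state: P = εσA T⁴.
A = 2·3.39 = 6.780 m²; T⁴ = (410)⁴ = 2.826×10¹⁰ K⁴.
P = 0.33 × 5.67×10⁻⁸ × 6.780 × 2.826×10¹⁰.

P ≈ 3580 W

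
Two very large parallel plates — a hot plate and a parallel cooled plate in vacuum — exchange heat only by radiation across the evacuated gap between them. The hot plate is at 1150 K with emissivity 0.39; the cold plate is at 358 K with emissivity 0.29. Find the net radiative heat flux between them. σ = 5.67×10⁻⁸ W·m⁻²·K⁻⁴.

q ≈ 19600 W/m²

For two infinite grey parallel plates, q = σ(T₁⁴ − T₂⁴)/(1/ε₁ + 1/ε₂ − 1).
T₁⁴ − T₂⁴ = 1.749×10¹² − 1.643×10¹⁰ = 1.733×10¹² K⁴.
1/ε₁ + 1/ε₂ − 1 = 2.564 + 3.448 − 1 = 5.012.
q = 5.67×10⁻⁸ × 1.733×10¹² / 5.012.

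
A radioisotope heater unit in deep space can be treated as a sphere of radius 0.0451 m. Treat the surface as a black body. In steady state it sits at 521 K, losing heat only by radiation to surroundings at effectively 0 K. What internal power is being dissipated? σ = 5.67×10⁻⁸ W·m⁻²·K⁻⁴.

Steady state: P = εσA T⁴.
A = 4πr² = 0.02556 m²; T⁴ = (521)⁴ = 7.368×10¹⁰ K⁴.
P = 1.0 × 5.67×10⁻⁸ × 0.02556 × 7.368×10¹⁰.

P ≈ 107 W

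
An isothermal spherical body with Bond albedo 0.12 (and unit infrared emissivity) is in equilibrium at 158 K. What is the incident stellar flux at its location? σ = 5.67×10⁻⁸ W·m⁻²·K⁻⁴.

(1−a)S·πr² = σ·4πr²·T⁴ ⇒ S = 4σT⁴/(1−a).
S = 4·5.67×10⁻⁸·6.232×10⁸/0.880.

S ≈ 161 W/m²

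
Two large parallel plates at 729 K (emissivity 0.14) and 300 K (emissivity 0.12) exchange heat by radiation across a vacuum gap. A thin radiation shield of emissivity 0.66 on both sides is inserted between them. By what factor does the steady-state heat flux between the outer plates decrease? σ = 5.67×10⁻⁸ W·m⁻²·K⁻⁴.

Without shield: q₀ = σΔ(T⁴)/(1/ε₁+1/ε₂−1) with denominator 14.48.
With shield the two gaps are in series; the resistances add: (1/ε₁+1/ε_s−1)+(1/ε_s+1/ε₂−1) = 7.658+8.848 = 16.51.
Heat-flux ratio q₀/q = 16.51/14.48.

factor ≈ 1.14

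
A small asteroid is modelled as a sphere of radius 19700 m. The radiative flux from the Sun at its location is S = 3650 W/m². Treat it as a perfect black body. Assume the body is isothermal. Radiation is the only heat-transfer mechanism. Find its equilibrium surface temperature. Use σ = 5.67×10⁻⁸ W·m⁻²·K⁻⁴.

T ≈ 356 K

At equilibrium, absorbed power = emitted power.
Absorbing cross-section = πr² = 1.219×10⁹ m²; emitting surface = 4πr² = 4.877×10⁹ m² (ratio 4).
S·A_cross = εσ·A_surf·T⁴  ⇒  T⁴ = S/(4σ).
T⁴ = 1.00·3650/(4·5.67×10⁻⁸) = 1.609×10¹⁰ K⁴.
T = (1.609×10¹⁰)^(1/4).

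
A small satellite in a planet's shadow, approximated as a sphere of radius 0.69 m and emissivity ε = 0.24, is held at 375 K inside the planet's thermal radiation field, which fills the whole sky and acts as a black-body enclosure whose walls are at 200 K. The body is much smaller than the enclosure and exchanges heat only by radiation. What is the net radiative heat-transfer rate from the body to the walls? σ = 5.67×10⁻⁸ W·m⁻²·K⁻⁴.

For a small grey body in a large enclosure: P_net = εσA(T_body⁴ − T_wall⁴).
A = 4πr² = 5.983 m²; T_body⁴ − T_wall⁴ = 1.978×10¹⁰ − 1.600×10⁹ = 1.818×10¹⁰ K⁴.
|P_net| = 0.24·5.67×10⁻⁸·5.983·1.818×10¹⁰.

P_net ≈ 1480 W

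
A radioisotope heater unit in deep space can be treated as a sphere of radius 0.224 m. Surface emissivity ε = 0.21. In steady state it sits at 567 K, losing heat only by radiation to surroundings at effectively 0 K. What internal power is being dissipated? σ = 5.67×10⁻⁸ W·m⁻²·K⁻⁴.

Steady state: P = εσA T⁴.
A = 4πr² = 0.6305 m²; T⁴ = (567)⁴ = 1.034×10¹¹ K⁴.
P = 0.21 × 5.67×10⁻⁸ × 0.6305 × 1.034×10¹¹.

P ≈ 776 W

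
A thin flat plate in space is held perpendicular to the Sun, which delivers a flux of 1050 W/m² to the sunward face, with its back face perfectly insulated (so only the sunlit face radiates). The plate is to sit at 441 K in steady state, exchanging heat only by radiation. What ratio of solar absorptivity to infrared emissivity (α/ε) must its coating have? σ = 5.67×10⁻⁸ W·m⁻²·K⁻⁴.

Balance: αS·A = εσ·1A·T⁴ ⇒ α/ε = σT⁴/S.
α/ε = 5.67×10⁻⁸·(441)⁴/1050 = 5.67×10⁻⁸·3.782×10¹⁰/1050.

α/ε ≈ 2.04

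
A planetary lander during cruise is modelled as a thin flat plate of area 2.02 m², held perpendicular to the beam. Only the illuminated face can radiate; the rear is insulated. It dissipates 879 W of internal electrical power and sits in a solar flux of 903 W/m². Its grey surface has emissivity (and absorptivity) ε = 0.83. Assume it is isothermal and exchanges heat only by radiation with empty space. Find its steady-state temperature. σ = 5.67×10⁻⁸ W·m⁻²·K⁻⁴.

T ≈ 398 K

At steady state, absorbed solar power + internal power = radiated power.
Absorbed: α·S·A_cross = 0.83·903·2.020 = 1514 W (cross-section A).
Total input = 1514 + 879 = 2393 W.
Radiated: εσ·A_surf·T⁴ with A_surf = A = 2.020 m².
T⁴ = 2393/(0.83·5.67×10⁻⁸·2.020) = 2.517×10¹⁰ K⁴.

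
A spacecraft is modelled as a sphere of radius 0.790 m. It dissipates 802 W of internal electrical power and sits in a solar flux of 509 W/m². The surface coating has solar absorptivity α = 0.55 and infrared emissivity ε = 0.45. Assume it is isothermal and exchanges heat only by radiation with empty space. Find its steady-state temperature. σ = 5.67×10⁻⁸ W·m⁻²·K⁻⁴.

T ≈ 287 K

At steady state, absorbed solar power + internal power = radiated power.
Absorbed: α·S·A_cross = 0.55·509·1.961 = 548.9 W (cross-section πr²).
Total input = 548.9 + 802 = 1351 W.
Radiated: εσ·A_surf·T⁴ with A_surf = 4πr² = 7.843 m².
T⁴ = 1351/(0.45·5.67×10⁻⁸·7.843) = 6.751×10⁹ K⁴.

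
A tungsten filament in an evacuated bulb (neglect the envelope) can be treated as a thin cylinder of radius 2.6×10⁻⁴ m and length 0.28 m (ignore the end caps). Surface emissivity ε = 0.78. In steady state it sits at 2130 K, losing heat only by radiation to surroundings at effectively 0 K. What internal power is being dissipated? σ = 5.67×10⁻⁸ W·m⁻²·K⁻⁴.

P ≈ 416 W

Steady state: P = εσA T⁴.
A = 2πrL = 4.574×10⁻⁴ m²; T⁴ = (2130)⁴ = 2.058×10¹³ K⁴.
P = 0.78 × 5.67×10⁻⁸ × 4.574×10⁻⁴ × 2.058×10¹³.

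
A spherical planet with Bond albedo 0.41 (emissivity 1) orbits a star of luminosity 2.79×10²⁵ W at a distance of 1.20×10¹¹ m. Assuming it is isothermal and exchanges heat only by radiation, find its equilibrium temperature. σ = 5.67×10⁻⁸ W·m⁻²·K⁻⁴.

First find the stellar flux at distance d: S = L/(4πd²) = 2.79×10²⁵/(4π·(1.20×10¹¹)²) = 154.2 W/m².
For an isothermal sphere, absorbed (1−a)S·πr² = emitted σ·4πr²·T⁴, so T⁴ = (1−a)S/(4σ).
T⁴ = 0.590·154.2/(4·5.67×10⁻⁸) = 4.011×10⁸ K⁴.

T ≈ 142 K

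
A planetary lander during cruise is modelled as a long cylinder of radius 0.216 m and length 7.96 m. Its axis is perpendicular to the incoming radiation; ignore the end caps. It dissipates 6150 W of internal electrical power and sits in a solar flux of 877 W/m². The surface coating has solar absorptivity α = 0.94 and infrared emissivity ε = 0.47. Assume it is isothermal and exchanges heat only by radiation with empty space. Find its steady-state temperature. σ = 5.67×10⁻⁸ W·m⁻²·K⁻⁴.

At steady state, absorbed solar power + internal power = radiated power.
Absorbed: α·S·A_cross = 0.94·877·3.439 = 2835 W (cross-section 2rL).
Total input = 2835 + 6150 = 8985 W.
Radiated: εσ·A_surf·T⁴ with A_surf = 2πrL = 10.80 m².
T⁴ = 8985/(0.47·5.67×10⁻⁸·10.80) = 3.121×10¹⁰ K⁴.

T ≈ 420 K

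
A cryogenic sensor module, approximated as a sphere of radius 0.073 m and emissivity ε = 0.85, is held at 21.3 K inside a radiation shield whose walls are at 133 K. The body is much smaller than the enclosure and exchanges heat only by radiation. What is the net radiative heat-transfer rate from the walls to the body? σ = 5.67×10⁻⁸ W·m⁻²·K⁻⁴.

P_net ≈ 1.01 W

For a small grey body in a large enclosure: P_net = εσA(T_body⁴ − T_wall⁴).
A = 4πr² = 0.06697 m²; T_body⁴ − T_wall⁴ = 2.058×10⁵ − 3.129×10⁸ = -3.127×10⁸ K⁴.
|P_net| = 0.85·5.67×10⁻⁸·0.06697·3.127×10⁸.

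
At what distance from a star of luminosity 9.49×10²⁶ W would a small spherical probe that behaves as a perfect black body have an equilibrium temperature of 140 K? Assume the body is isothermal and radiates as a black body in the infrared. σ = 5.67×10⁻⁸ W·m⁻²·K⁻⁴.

d ≈ 9.31×10¹¹ m

For an isothermal black-emitting sphere, (1−a)S·πr² = σ·4πr²·T⁴ ⇒ S = 4σT⁴/(1−a).
S = 4·5.67×10⁻⁸·(140)⁴/1.00 = 87.13 W/m².
Flux falls as S = L/(4πd²), so d = √(L/(4πS)) = √(9.49×10²⁶/(4π·87.13)).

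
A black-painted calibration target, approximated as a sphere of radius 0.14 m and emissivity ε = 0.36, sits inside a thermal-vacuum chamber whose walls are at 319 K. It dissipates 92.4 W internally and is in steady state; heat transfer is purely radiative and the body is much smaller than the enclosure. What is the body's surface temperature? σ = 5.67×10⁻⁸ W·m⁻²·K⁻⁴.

For a small grey body in a large enclosure, net radiated power = εσA(T⁴ − T_w⁴).
Steady state: P = εσA(T⁴ − T_w⁴) with A = 4πr² = 0.2463 m².
T⁴ = P/(εσA) + T_w⁴ = 92.4/(0.36·5.67×10⁻⁸·0.2463) + (319)⁴
    = 1.838×10¹⁰ + 1.036×10¹⁰ = 2.873×10¹⁰ K⁴.

T ≈ 412 K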